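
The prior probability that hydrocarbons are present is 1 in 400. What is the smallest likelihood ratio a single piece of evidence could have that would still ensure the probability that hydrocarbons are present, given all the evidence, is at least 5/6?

1995

Prior odds = 0.0025/0.9975 = 1/399.
Target odds = (5/6)/(1/6) = 5.
Required Bayes factor = 5 ÷ (1/399) = 1995.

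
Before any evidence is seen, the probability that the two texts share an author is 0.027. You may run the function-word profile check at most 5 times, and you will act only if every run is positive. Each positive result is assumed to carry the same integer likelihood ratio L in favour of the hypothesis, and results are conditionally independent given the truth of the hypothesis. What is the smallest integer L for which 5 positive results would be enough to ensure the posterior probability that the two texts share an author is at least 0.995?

6

Prior odds = 0.027/0.973 = 27/973.
Target odds = 0.995/0.005 = 199.
Need L⁵ ≥ 199 ÷ (27/973) = 193627/27.
5⁵ = 3125 < 193627/27 ≤ 7776 = 6⁵, so L = 6.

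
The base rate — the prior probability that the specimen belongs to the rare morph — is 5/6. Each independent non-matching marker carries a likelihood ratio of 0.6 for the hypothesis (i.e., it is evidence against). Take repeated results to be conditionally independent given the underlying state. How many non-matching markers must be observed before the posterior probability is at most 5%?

9

Prior odds = (5/6)/(1/6) = 5.
Likelihood ratio per non-matching marker = 0.6.
Target posterior odds = 0.05/0.95 = 1/19.
Need 5 × 0.6ⁿ ≤ 1/19, i.e. 0.6ⁿ ≤ 1/95.
0.6⁸ = 6561/390625 is still above 1/95 but 0.6⁹ = 19683/1953125 is at or below it, so n = 9.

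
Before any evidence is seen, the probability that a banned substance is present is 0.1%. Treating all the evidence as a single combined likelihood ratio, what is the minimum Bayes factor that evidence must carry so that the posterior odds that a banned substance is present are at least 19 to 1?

Prior odds = 0.001/0.999 = 1/999.
Target odds = 19.
Required Bayes factor = 19 ÷ (1/999) = 18981.

18981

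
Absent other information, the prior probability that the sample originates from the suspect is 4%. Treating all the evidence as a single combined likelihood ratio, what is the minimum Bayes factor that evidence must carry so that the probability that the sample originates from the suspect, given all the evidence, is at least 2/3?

Prior odds = 0.04/0.96 = 1/24.
Target odds = (2/3)/(1/3) = 2.
Required Bayes factor = 2 ÷ (1/24) = 48.

48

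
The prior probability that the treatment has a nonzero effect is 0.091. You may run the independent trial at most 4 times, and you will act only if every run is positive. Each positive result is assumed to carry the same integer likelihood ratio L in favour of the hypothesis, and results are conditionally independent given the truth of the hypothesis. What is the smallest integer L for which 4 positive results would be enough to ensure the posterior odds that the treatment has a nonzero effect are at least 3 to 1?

Prior odds = 0.091/0.909 = 91/909.
Target odds = 3.
Need L⁴ ≥ 3 ÷ (91/909) = 2727/91.
2⁴ = 16 < 2727/91 ≤ 81 = 3⁴, so L = 3.

3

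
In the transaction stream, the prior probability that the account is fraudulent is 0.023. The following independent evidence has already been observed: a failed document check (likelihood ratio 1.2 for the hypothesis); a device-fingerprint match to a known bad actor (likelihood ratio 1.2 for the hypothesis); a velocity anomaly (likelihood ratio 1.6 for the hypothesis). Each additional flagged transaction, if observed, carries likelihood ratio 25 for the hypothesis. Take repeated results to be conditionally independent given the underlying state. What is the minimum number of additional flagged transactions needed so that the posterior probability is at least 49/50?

Prior odds = 0.023/0.977 = 23/977.
Combined Bayes factor of the evidence already in hand = 1.2 × 1.2 × 1.6 = 2.304.
Odds after that evidence = (23/977) × 2.304 = 6624/122125.
Target odds = 0.98/0.02 = 49.
Need 25ⁿ ≥ 49 ÷ (6624/122125) = 5984125/6624.
25² = 625 falls short of 5984125/6624 but 25³ = 15625 reaches it, so n = 3.

3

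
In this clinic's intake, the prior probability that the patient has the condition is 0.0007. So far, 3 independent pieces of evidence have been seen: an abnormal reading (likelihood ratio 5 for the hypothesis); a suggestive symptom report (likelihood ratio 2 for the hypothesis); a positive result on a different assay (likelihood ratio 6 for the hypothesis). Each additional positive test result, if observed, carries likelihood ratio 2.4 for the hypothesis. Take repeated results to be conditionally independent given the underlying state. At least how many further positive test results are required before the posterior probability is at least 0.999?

12

Prior odds = 0.0007/0.9993 = 7/9993.
Combined Bayes factor of the evidence already in hand = 5 × 2 × 6 = 60.
Odds after that evidence = (7/9993) × 60 = 140/3331.
Target odds = 0.999/0.001 = 999.
Need 2.4ⁿ ≥ 999 ÷ (140/3331) = 3327669/140.
2.4¹¹ ≈15216.8 falls short of 3327669/140 but 2.4¹² ≈36520.3 reaches it, so n = 12.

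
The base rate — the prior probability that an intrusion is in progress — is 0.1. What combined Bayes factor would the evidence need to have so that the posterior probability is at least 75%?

27

Prior odds = 0.1/0.9 = 1/9.
Target odds = 0.75/0.25 = 3.
Required Bayes factor = 3 ÷ (1/9) = 27.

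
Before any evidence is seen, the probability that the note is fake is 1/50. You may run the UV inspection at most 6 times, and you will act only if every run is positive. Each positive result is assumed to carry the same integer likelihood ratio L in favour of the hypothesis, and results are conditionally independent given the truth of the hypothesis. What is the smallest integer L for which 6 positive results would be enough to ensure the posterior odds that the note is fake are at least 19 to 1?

Prior odds = 0.02/0.98 = 1/49.
Target odds = 19.
Need L⁶ ≥ 19 ÷ (1/49) = 931.
3⁶ = 729 < 931 ≤ 4096 = 4⁶, so L = 4.

4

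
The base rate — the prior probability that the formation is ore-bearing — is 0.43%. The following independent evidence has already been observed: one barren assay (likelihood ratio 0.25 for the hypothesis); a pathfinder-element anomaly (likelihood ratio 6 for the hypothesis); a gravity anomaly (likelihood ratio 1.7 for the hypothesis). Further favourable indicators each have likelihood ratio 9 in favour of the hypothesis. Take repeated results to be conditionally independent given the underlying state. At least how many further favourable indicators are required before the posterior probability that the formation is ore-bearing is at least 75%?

3

Prior odds = 0.0043/0.9957 = 43/9957.
Combined Bayes factor of the evidence already in hand = 0.25 × 6 × 1.7 = 2.55.
Odds after that evidence = (43/9957) × 2.55 = 731/66380.
Target odds = 0.75/0.25 = 3.
Need 9ⁿ ≥ 3 ÷ (731/66380) = 199140/731.
9² = 81 falls short of 199140/731 but 9³ = 729 reaches it, so n = 3.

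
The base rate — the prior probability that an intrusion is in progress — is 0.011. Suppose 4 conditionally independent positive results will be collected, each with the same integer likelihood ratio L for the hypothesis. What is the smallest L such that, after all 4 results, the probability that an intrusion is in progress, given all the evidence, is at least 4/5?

5

Prior odds = 0.011/0.989 = 11/989.
Target odds = 0.8/0.2 = 4.
Need L⁴ ≥ 4 ÷ (11/989) = 3956/11.
4⁴ = 256 < 3956/11 ≤ 625 = 5⁴, so L = 5.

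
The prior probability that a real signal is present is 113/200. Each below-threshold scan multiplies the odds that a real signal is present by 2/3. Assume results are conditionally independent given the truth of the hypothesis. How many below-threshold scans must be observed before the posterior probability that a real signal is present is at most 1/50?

Prior odds = 0.565/0.435 = 113/87.
Likelihood ratio per below-threshold scan = 2/3.
Target odds: 0.02 ÷ 0.98 = 1/49.
Need (113/87) × (2/3)ⁿ ≤ 1/49, i.e. (2/3)ⁿ ≤ 87/5537.
(2/3)¹⁰ = 1024/59049 is still above 87/5537 but (2/3)¹¹ = 2048/177147 is at or below it, so n = 11.

11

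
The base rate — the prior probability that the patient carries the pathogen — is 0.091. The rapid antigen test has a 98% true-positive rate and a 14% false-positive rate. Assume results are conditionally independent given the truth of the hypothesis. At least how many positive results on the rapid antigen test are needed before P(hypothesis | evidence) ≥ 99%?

Prior odds: 0.091 ÷ 0.909 = 91/909.
Likelihood ratio of a positive result = 0.98/0.14 = 7.
Target posterior odds = 0.99/0.01 = 99.
Need (91/909) × 7ⁿ ≥ 99, i.e. 7ⁿ ≥ 89991/91.
7³ = 343 falls short of 89991/91 but 7⁴ = 2401 reaches it, so n = 4.

4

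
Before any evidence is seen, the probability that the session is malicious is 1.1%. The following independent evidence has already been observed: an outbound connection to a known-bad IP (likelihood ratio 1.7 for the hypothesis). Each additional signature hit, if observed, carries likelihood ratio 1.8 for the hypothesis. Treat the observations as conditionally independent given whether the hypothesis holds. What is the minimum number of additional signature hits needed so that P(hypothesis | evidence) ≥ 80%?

Prior odds = 0.011/0.989 = 11/989.
Bayes factor of the evidence already in hand = 1.7.
Odds after that evidence = (11/989) × 1.7 = 187/9890.
Target odds = 0.8/0.2 = 4.
Need 1.8ⁿ ≥ 4 ÷ (187/9890) = 39560/187.
1.8⁹ = 387420489/1953125 falls short of 39560/187 but 1.8¹⁰ ≈357.047 reaches it, so n = 10.

10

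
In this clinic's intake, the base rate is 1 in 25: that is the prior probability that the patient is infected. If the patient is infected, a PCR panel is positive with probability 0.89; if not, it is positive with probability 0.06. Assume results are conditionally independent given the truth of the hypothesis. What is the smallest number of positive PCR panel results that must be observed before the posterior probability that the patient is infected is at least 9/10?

Prior odds = 0.04/0.96 = 1/24.
Likelihood ratio of a positive = 0.89/0.06 = 89/6.
Target posterior odds = 0.9/0.1 = 9.
Require (89/6)ⁿ ≥ 9 ÷ (1/24) = 216.
(89/6)¹ = 89/6 falls short of 216 but (89/6)² = 7921/36 reaches it, so n = 2.

2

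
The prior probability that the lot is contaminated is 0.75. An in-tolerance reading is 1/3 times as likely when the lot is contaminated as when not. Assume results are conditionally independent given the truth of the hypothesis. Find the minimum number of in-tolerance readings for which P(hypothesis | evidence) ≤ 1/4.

Prior odds = 0.75/0.25 = 3.
Likelihood ratio per in-tolerance reading = 1/3.
Target posterior odds = 0.25/0.75 = 1/3.
Require (1/3)ⁿ ≤ 1/3 ÷ 3 = 1/9.
(1/3)¹ = 1/3 is still above 1/9 but (1/3)² = 1/9 is at or below it, so n = 2.

2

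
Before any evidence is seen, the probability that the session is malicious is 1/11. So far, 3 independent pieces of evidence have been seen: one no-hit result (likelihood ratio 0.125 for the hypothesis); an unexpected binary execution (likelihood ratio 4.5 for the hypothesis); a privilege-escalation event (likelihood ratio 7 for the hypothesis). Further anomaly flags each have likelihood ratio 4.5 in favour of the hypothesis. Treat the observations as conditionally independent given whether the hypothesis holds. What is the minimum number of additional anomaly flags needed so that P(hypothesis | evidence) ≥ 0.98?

4

Prior odds = (1/11)/(10/11) = 0.1.
Combined Bayes factor of the evidence already in hand = 0.125 × 4.5 × 7 = 3.9375.
Odds after that evidence = 0.1 × 3.9375 = 0.39375.
Target odds = 0.98/0.02 = 49.
Need 4.5ⁿ ≥ 49 ÷ 0.39375 = 1120/9.
4.5³ = 91.125 falls short of 1120/9 but 4.5⁴ = 410.0625 reaches it, so n = 4.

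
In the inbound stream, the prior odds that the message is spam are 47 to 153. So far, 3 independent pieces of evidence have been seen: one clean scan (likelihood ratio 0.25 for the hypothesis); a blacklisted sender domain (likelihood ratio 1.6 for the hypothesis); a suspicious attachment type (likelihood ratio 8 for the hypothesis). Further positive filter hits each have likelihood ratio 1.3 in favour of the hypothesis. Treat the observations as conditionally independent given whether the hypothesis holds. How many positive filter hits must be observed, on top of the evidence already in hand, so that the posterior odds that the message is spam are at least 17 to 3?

Prior odds = 47/153.
Combined Bayes factor of the evidence already in hand = 0.25 × 1.6 × 8 = 3.2.
Odds after that evidence = (47/153) × 3.2 = 752/765.
Target odds = 17/3.
Need 1.3ⁿ ≥ 17/3 ÷ (752/765) = 4335/752.
1.3⁶ = 4826809/1000000 falls short of 4335/752 but 1.3⁷ = 62748517/10000000 reaches it, so n = 7.

7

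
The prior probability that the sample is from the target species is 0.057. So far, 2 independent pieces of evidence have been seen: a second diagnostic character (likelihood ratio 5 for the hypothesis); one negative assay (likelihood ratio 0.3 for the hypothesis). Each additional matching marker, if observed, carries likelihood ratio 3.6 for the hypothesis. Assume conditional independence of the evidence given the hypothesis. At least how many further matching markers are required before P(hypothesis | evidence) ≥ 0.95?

Prior odds = 0.057/0.943 = 57/943.
Combined Bayes factor of the evidence already in hand = 5 × 0.3 = 1.5.
Odds after that evidence = (57/943) × 1.5 = 171/1886.
Target odds = 0.95/0.05 = 19.
Need 3.6ⁿ ≥ 19 ÷ (171/1886) = 1886/9.
3.6⁴ = 167.9616 falls short of 1886/9 but 3.6⁵ = 604.66176 reaches it, so n = 5.

5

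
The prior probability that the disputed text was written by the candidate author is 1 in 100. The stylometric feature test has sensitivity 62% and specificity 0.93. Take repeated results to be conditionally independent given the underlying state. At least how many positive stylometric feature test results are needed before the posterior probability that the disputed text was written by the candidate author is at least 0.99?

Prior odds = 0.01/0.99 = 1/99.
False-positive rate = 1 − 0.93 = 0.07; likelihood ratio of a positive = 0.62/0.07 = 62/7.
Target odds: 0.99 ÷ 0.01 = 99.
Require (62/7)ⁿ ≥ 99 ÷ (1/99) = 9801.
(62/7)⁴ = 14776336/2401 falls short of 9801 but (62/7)⁵ = 916132832/16807 reaches it, so n = 5.

5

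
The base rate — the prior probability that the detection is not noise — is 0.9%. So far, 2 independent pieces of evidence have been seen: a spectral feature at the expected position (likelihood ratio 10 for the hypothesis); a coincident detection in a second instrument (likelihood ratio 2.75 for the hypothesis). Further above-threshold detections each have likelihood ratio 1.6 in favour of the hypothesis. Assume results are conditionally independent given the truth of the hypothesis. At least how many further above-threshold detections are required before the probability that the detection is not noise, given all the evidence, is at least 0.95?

10

Prior odds = 0.009/0.991 = 9/991.
Combined Bayes factor of the evidence already in hand = 10 × 2.75 = 27.5.
Odds after that evidence = (9/991) × 27.5 = 495/1982.
Target odds = 0.95/0.05 = 19.
Need 1.6ⁿ ≥ 19 ÷ (495/1982) = 37658/495.
1.6⁹ = 134217728/1953125 falls short of 37658/495 but 1.6¹⁰ ≈109.951 reaches it, so n = 10.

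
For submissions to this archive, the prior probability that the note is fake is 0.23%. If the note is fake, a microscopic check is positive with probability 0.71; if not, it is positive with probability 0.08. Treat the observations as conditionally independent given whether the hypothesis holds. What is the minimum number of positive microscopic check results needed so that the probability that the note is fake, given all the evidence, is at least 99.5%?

6

Prior odds: 0.0023 ÷ 0.9977 = 23/9977.
Likelihood ratio of a positive = 0.71/0.08 = 8.875.
Target odds: 0.995 ÷ 0.005 = 199.
Require 8.875ⁿ ≥ 199 ÷ (23/9977) = 1985423/23.
8.875⁵ ≈55060.7 falls short of 1985423/23 but 8.875⁶ ≈488664 reaches it, so n = 6.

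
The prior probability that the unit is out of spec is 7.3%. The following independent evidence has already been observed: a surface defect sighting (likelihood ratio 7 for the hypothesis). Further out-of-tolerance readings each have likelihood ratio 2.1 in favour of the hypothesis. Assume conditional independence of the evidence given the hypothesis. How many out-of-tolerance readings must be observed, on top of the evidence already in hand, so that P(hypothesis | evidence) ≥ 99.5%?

Prior odds = 0.073/0.927 = 73/927.
Bayes factor of the evidence already in hand = 7.
Odds after that evidence = (73/927) × 7 = 511/927.
Target odds = 0.995/0.005 = 199.
Need 2.1ⁿ ≥ 199 ÷ (511/927) = 184473/511.
2.1⁷ ≈180.109 falls short of 184473/511 but 2.1⁸ ≈378.229 reaches it, so n = 8.

8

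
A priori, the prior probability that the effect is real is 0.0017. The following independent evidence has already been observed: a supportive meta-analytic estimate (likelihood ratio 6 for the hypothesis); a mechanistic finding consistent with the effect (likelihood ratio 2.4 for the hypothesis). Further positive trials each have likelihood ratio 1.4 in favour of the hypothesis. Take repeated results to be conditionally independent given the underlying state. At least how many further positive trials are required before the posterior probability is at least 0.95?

Prior odds = 0.0017/0.9983 = 17/9983.
Combined Bayes factor of the evidence already in hand = 6 × 2.4 = 14.4.
Odds after that evidence = (17/9983) × 14.4 = 1224/49915.
Target odds = 0.95/0.05 = 19.
Need 1.4ⁿ ≥ 19 ÷ (1224/49915) = 948385/1224.
1.4¹⁹ ≈597.63 falls short of 948385/1224 but 1.4²⁰ ≈836.683 reaches it, so n = 20.

20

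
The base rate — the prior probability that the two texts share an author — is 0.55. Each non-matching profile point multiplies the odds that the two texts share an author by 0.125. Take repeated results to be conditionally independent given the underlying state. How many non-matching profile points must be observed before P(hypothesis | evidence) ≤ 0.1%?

4

Prior odds = 0.55/0.45 = 11/9.
Likelihood ratio per non-matching profile point = 0.125.
Target posterior odds = 0.001/0.999 = 1/999.
Need (11/9) × 0.125ⁿ ≤ 1/999, i.e. 0.125ⁿ ≤ 1/1221.
0.125³ = 0.001953125 is still above 1/1221 but 0.125⁴ = 1/4096 is at or below it, so n = 4.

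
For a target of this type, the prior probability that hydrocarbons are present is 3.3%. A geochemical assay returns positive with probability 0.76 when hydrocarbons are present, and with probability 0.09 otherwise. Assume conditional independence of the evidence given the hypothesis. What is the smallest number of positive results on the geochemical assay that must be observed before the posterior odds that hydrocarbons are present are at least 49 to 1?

Prior odds: 0.033 ÷ 0.967 = 33/967.
Likelihood ratio of a positive result = 0.76/0.09 = 76/9.
Target odds = 49.
Require (76/9)ⁿ ≥ 49 ÷ (33/967) = 47383/33.
(76/9)³ = 438976/729 falls short of 47383/33 but (76/9)⁴ = 33362176/6561 reaches it, so n = 4.

4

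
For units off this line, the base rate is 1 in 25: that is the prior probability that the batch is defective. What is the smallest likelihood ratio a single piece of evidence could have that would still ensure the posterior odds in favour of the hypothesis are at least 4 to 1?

Prior odds = 0.04/0.96 = 1/24.
Target odds = 4.
Required Bayes factor = 4 ÷ (1/24) = 96.

96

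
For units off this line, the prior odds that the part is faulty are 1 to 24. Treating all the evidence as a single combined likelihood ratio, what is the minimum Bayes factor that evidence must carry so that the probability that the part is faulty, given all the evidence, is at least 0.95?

456

Prior odds = 1/24.
Target odds = 0.95/0.05 = 19.
Required Bayes factor = 19 ÷ (1/24) = 456.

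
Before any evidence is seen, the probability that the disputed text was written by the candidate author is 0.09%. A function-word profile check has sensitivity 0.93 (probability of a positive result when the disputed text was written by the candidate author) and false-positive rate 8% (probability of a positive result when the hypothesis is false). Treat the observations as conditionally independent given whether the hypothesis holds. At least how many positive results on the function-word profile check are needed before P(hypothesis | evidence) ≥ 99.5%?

Prior odds: 0.0009 ÷ 0.9991 = 9/9991.
Likelihood ratio of a positive result = 0.93/0.08 = 11.625.
Target odds: 0.995 ÷ 0.005 = 199.
Need (9/9991) × 11.625ⁿ ≥ 199, i.e. 11.625ⁿ ≥ 1988209/9.
11.625⁵ ≈212307 falls short of 1988209/9 but 11.625⁶ ≈2.46807e+06 reaches it, so n = 6.

6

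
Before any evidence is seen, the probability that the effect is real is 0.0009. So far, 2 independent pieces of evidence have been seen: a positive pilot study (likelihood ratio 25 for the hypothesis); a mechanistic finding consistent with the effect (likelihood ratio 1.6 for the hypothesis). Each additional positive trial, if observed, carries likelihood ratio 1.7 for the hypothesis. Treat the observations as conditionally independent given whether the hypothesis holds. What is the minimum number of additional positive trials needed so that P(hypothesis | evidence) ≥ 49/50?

14

Prior odds = 0.0009/0.9991 = 9/9991.
Combined Bayes factor of the evidence already in hand = 25 × 1.6 = 40.
Odds after that evidence = (9/9991) × 40 = 360/9991.
Target odds = 0.98/0.02 = 49.
Need 1.7ⁿ ≥ 49 ÷ (360/9991) = 489559/360.
1.7¹³ ≈990.458 falls short of 489559/360 but 1.7¹⁴ ≈1683.78 reaches it, so n = 14.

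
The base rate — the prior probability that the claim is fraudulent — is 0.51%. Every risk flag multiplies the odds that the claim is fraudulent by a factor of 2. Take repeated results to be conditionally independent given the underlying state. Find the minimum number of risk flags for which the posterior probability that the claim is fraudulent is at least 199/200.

Prior odds = 0.0051/0.9949 = 51/9949.
Likelihood ratio per risk flag = 2.
Target posterior odds = 0.995/0.005 = 199.
Need (51/9949) × 2ⁿ ≥ 199, i.e. 2ⁿ ≥ 1979851/51.
2¹⁵ = 32768 falls short of 1979851/51 but 2¹⁶ = 65536 reaches it, so n = 16.

16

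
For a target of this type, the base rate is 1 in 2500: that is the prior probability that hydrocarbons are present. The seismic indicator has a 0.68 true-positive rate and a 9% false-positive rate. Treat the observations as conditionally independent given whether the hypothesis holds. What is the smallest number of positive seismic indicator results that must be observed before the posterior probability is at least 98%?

Prior odds: 0.0004 ÷ 0.9996 = 1/2499.
Likelihood ratio of a positive result = 0.68/0.09 = 68/9.
Target odds: 0.98 ÷ 0.02 = 49.
Require (68/9)ⁿ ≥ 49 ÷ (1/2499) = 122451.
(68/9)⁵ ≈24622.5 falls short of 122451 but (68/9)⁶ ≈186037 reaches it, so n = 6.

6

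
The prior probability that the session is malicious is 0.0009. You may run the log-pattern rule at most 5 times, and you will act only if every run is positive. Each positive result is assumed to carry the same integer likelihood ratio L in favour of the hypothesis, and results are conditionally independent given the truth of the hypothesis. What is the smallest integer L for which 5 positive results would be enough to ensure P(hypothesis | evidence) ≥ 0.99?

11

Prior odds = 0.0009/0.9991 = 9/9991.
Target odds = 0.99/0.01 = 99.
Need L⁵ ≥ 99 ÷ (9/9991) = 109901.
10⁵ = 100000 < 109901 ≤ 161051 = 11⁵, so L = 11.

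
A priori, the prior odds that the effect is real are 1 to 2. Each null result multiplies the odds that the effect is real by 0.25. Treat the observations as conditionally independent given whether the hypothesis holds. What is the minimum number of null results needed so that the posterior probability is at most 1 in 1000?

5

Prior odds = 0.5.
Likelihood ratio per null result = 0.25.
Target odds: 0.001 ÷ 0.999 = 1/999.
Require 0.25ⁿ ≤ 1/999 ÷ 0.5 = 2/999.
0.25⁴ = 0.00390625 is still above 2/999 but 0.25⁵ = 1/1024 is at or below it, so n = 5.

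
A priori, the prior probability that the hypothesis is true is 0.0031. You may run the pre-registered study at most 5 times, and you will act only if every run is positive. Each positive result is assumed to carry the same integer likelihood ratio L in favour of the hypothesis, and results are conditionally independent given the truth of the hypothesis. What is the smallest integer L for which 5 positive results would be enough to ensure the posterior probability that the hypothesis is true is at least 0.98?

Prior odds = 0.0031/0.9969 = 31/9969.
Target odds = 0.98/0.02 = 49.
Need L⁵ ≥ 49 ÷ (31/9969) = 488481/31.
6⁵ = 7776 < 488481/31 ≤ 16807 = 7⁵, so L = 7.

7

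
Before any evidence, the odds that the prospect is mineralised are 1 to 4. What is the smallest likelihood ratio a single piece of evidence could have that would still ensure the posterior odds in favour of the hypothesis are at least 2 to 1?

8

Prior odds = 0.25.
Target odds = 2.
Required Bayes factor = 2 ÷ 0.25 = 8.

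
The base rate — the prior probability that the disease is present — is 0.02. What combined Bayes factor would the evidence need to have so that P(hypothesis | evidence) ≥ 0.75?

Prior odds = 0.02/0.98 = 1/49.
Target odds = 0.75/0.25 = 3.
Required Bayes factor = 3 ÷ (1/49) = 147.

147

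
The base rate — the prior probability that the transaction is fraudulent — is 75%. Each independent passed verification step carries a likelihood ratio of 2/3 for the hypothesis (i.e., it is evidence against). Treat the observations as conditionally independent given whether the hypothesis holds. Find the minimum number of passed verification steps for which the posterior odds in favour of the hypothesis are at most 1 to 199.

Prior odds: 0.75 ÷ 0.25 = 3.
Likelihood ratio per passed verification step = 2/3.
Target odds = 1/199.
Need 3 × (2/3)ⁿ ≤ 1/199, i.e. (2/3)ⁿ ≤ 1/597.
(2/3)¹⁵ = 32768/14348907 is still above 1/597 but (2/3)¹⁶ = 65536/43046721 is at or below it, so n = 16.

16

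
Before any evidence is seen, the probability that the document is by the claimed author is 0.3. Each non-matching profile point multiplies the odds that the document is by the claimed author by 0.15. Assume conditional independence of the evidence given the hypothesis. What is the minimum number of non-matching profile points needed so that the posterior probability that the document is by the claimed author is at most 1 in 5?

1

Prior odds = 0.3/0.7 = 3/7.
Likelihood ratio per non-matching profile point = 0.15.
Target odds: 0.2 ÷ 0.8 = 0.25.
Need (3/7) × 0.15ⁿ ≤ 0.25, i.e. 0.15ⁿ ≤ 7/12.
0.15¹ = 0.15, which is already at or below the required 7/12; so n = 1.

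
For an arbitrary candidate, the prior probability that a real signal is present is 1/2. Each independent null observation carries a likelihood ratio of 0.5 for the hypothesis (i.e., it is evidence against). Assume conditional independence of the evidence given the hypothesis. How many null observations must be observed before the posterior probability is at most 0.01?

7

Prior odds = 0.5/0.5 = 1.
Likelihood ratio per null observation = 0.5.
Target posterior odds = 0.01/0.99 = 1/99.
Need 1 × 0.5ⁿ ≤ 1/99, i.e. 0.5ⁿ ≤ 1/99.
0.5⁶ = 0.015625 is still above 1/99 but 0.5⁷ = 0.0078125 is at or below it, so n = 7.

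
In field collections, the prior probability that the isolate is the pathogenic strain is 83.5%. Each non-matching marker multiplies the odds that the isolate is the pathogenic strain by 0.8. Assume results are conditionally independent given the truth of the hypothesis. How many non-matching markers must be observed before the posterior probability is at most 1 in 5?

Prior odds = 0.835/0.165 = 167/33.
Likelihood ratio per non-matching marker = 0.8.
Target odds: 0.2 ÷ 0.8 = 0.25.
Need (167/33) × 0.8ⁿ ≤ 0.25, i.e. 0.8ⁿ ≤ 33/668.
0.8¹³ ≈0.0549756 is still above 33/668 but 0.8¹⁴ ≈0.0439805 is at or below it, so n = 14.

14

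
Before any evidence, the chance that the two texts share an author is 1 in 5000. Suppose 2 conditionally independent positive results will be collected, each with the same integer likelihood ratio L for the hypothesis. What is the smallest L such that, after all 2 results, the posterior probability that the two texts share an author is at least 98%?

Prior odds = 0.0002/0.9998 = 1/4999.
Target odds = 0.98/0.02 = 49.
Need L² ≥ 49 ÷ (1/4999) = 244951.
494² = 244036 < 244951 ≤ 245025 = 495², so L = 495.

495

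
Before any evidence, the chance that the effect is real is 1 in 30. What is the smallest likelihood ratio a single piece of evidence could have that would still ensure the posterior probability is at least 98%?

1421

Prior odds = (1/30)/(29/30) = 1/29.
Target odds = 0.98/0.02 = 49.
Required Bayes factor = 49 ÷ (1/29) = 1421.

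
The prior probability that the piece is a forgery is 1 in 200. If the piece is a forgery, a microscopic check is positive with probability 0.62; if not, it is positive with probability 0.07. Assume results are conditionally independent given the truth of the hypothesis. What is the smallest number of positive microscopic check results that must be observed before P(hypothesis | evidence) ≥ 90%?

Prior odds: 0.005 ÷ 0.995 = 1/199.
Likelihood ratio of a positive = 0.62/0.07 = 62/7.
Target odds: 0.9 ÷ 0.1 = 9.
Require (62/7)ⁿ ≥ 9 ÷ (1/199) = 1791.
(62/7)³ = 238328/343 falls short of 1791 but (62/7)⁴ = 14776336/2401 reaches it, so n = 4.

4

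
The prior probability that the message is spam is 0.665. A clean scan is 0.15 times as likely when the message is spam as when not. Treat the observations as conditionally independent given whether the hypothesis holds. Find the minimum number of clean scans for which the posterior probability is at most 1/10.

Prior odds = 0.665/0.335 = 133/67.
Likelihood ratio per clean scan = 0.15.
Target odds: 0.1 ÷ 0.9 = 1/9.
Need (133/67) × 0.15ⁿ ≤ 1/9, i.e. 0.15ⁿ ≤ 67/1197.
0.15¹ = 0.15 is still above 67/1197 but 0.15² = 0.0225 is at or below it, so n = 2.

2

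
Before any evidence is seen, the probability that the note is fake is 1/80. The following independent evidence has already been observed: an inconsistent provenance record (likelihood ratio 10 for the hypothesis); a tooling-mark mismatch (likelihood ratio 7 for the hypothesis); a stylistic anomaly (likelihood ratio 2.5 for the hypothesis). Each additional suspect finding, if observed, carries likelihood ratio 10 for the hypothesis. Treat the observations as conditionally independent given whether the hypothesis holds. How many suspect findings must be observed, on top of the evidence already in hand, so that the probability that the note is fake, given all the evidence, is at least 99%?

2

Prior odds = 0.0125/0.9875 = 1/79.
Combined Bayes factor of the evidence already in hand = 10 × 7 × 2.5 = 175.
Odds after that evidence = (1/79) × 175 = 175/79.
Target odds = 0.99/0.01 = 99.
Need 10ⁿ ≥ 99 ÷ (175/79) = 7821/175.
10¹ = 10 falls short of 7821/175 but 10² = 100 reaches it, so n = 2.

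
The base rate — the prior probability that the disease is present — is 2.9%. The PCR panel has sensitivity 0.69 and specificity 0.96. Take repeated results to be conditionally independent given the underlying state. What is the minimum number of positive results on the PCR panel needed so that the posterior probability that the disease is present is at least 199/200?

4

Prior odds = 0.029/0.971 = 29/971.
False-positive rate = 1 − 0.96 = 0.04; likelihood ratio of a positive = 0.69/0.04 = 17.25.
Target posterior odds = 0.995/0.005 = 199.
Need (29/971) × 17.25ⁿ ≥ 199, i.e. 17.25ⁿ ≥ 193229/29.
17.25³ = 5132.953125 falls short of 193229/29 but 17.25⁴ = 22667121/256 reaches it, so n = 4.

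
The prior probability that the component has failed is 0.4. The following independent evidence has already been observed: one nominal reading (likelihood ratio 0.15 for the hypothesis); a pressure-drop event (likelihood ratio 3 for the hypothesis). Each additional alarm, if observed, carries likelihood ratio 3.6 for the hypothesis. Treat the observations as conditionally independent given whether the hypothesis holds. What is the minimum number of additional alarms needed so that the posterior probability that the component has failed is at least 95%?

4

Prior odds = 0.4/0.6 = 2/3.
Combined Bayes factor of the evidence already in hand = 0.15 × 3 = 0.45.
Odds after that evidence = (2/3) × 0.45 = 0.3.
Target odds = 0.95/0.05 = 19.
Need 3.6ⁿ ≥ 19 ÷ 0.3 = 190/3.
3.6³ = 46.656 falls short of 190/3 but 3.6⁴ = 167.9616 reaches it, so n = 4.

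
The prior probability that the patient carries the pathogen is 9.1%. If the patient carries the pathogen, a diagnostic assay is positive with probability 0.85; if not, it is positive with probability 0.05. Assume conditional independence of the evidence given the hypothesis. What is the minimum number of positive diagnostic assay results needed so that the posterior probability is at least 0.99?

Prior odds: 0.091 ÷ 0.909 = 91/909.
Likelihood ratio of a positive = 0.85/0.05 = 17.
Target posterior odds = 0.99/0.01 = 99.
Need (91/909) × 17ⁿ ≥ 99, i.e. 17ⁿ ≥ 89991/91.
17² = 289 falls short of 89991/91 but 17³ = 4913 reaches it, so n = 3.

3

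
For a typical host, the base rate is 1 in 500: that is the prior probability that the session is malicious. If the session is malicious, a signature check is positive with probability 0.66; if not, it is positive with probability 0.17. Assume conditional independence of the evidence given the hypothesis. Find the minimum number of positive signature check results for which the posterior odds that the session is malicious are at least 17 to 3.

Prior odds = 0.002/0.998 = 1/499.
Likelihood ratio of a positive = 0.66/0.17 = 66/17.
Target odds = 17/3.
Require (66/17)ⁿ ≥ 17/3 ÷ (1/499) = 8483/3.
(66/17)⁵ ≈882.013 falls short of 8483/3 but (66/17)⁶ ≈3424.29 reaches it, so n = 6.

6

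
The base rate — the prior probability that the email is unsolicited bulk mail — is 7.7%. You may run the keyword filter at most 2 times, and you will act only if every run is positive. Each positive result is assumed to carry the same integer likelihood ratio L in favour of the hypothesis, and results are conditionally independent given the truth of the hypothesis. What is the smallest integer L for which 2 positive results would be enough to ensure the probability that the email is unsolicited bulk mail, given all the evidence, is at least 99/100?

35

Prior odds = 0.077/0.923 = 77/923.
Target odds = 0.99/0.01 = 99.
Need L² ≥ 99 ÷ (77/923) = 8307/7.
34² = 1156 < 8307/7 ≤ 1225 = 35², so L = 35.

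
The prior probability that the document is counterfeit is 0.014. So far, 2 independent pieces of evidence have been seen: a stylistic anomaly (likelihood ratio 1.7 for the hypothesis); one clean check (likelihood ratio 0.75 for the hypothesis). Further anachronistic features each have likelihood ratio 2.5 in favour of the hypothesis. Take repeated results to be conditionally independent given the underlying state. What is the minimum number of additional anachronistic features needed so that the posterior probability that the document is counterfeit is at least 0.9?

Prior odds = 0.014/0.986 = 7/493.
Combined Bayes factor of the evidence already in hand = 1.7 × 0.75 = 1.275.
Odds after that evidence = (7/493) × 1.275 = 21/1160.
Target odds = 0.9/0.1 = 9.
Need 2.5ⁿ ≥ 9 ÷ (21/1160) = 3480/7.
2.5⁶ = 244.140625 falls short of 3480/7 but 2.5⁷ = 610.3515625 reaches it, so n = 7.

7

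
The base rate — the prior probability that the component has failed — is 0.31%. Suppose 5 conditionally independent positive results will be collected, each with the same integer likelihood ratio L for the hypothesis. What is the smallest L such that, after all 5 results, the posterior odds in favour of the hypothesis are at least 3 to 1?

Prior odds = 0.0031/0.9969 = 31/9969.
Target odds = 3.
Need L⁵ ≥ 3 ÷ (31/9969) = 29907/31.
3⁵ = 243 < 29907/31 ≤ 1024 = 4⁵, so L = 4.

4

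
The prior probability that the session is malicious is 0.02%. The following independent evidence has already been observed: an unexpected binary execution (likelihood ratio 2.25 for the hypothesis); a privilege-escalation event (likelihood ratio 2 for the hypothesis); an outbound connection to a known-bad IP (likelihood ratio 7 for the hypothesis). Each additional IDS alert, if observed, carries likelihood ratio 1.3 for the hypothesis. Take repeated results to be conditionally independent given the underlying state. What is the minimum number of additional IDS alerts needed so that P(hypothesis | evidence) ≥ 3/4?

Prior odds = 0.0002/0.9998 = 1/4999.
Combined Bayes factor of the evidence already in hand = 2.25 × 2 × 7 = 31.5.
Odds after that evidence = (1/4999) × 31.5 = 63/9998.
Target odds = 0.75/0.25 = 3.
Need 1.3ⁿ ≥ 3 ÷ (63/9998) = 9998/21.
1.3²³ ≈417.539 falls short of 9998/21 but 1.3²⁴ ≈542.801 reaches it, so n = 24.

24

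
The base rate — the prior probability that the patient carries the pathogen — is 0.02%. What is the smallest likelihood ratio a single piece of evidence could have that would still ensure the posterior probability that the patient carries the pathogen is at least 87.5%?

34993

Prior odds = 0.0002/0.9998 = 1/4999.
Target odds = 0.875/0.125 = 7.
Required Bayes factor = 7 ÷ (1/4999) = 34993.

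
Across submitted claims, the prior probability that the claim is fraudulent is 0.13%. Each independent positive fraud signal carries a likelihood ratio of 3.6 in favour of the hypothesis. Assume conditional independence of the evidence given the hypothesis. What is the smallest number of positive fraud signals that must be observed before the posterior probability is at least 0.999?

Prior odds = 0.0013/0.9987 = 13/9987.
Likelihood ratio per positive fraud signal = 3.6.
Target posterior odds = 0.999/0.001 = 999.
Need (13/9987) × 3.6ⁿ ≥ 999, i.e. 3.6ⁿ ≥ 9977013/13.
3.6¹⁰ ≈365616 falls short of 9977013/13 but 3.6¹¹ ≈1.31622e+06 reaches it, so n = 11.

11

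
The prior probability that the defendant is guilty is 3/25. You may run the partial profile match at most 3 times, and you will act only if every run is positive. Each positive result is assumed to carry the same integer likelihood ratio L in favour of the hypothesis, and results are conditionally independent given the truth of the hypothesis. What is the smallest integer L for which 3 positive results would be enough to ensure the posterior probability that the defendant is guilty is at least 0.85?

Prior odds = 0.12/0.88 = 3/22.
Target odds = 0.85/0.15 = 17/3.
Need L³ ≥ 17/3 ÷ (3/22) = 374/9.
3³ = 27 < 374/9 ≤ 64 = 4³, so L = 4.

4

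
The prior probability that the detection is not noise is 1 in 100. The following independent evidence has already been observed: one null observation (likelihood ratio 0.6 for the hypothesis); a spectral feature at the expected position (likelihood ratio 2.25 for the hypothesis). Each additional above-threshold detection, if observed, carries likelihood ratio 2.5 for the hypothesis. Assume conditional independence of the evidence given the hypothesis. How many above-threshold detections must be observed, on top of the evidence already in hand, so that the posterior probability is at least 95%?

8

Prior odds = 0.01/0.99 = 1/99.
Combined Bayes factor of the evidence already in hand = 0.6 × 2.25 = 1.35.
Odds after that evidence = (1/99) × 1.35 = 3/220.
Target odds = 0.95/0.05 = 19.
Need 2.5ⁿ ≥ 19 ÷ (3/220) = 4180/3.
2.5⁷ = 610.3515625 falls short of 4180/3 but 2.5⁸ = 390625/256 reaches it, so n = 8.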